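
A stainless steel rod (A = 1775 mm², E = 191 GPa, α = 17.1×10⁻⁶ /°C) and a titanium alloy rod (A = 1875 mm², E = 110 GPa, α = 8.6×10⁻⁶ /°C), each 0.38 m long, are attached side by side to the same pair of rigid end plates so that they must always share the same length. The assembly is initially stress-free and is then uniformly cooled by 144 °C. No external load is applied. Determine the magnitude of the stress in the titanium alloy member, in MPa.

σ ≈ 83.7 MPa (compressive)

Equilibrium of a rigid end plate with no external load gives equal and opposite internal forces ±P in the two members. Since α_{stainless steel} > α_{titanium alloy}, cooling drives the stainless steel into tension and the titanium alloy into compression.
Compatibility of the two members (thermal + elastic change equal): (α₁ − α₂)ΔT = P·[1/(A₁E₁) + 1/(A₂E₂)].
|α₁ − α₂|·ΔT = 8.5×10⁻⁶ × 144 = 0.001224.
1/(A₁E₁) + 1/(A₂E₂) = 1/(1775×191×10³) + 1/(1875×110×10³) = 7.798×10⁻⁹ N⁻¹.
So P = 0.001224 / 7.798×10⁻⁹ = 157 kN.
σ_{titanium alloy} = P/A₂ = 157000/1875 = 83.71 MPa, compressive.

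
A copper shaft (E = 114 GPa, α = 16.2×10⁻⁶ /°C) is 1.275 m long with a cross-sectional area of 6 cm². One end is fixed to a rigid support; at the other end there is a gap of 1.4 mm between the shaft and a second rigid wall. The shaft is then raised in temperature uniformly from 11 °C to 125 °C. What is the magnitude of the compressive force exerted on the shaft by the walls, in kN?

P ≈ 51.2 kN

Unrestrained expansion: δ_free = αΔT L = 16.2×10⁻⁶ × 114 × 1275 = 2.355 mm.
This exceeds the 1.4 mm gap, so the wall pushes back. The portion of expansion that must be recovered elastically is δ_free − gap = 2.355 − 1.4 = 0.9547 mm.
So σ = E(δ_free − g)/L = 114×10³ × 0.9547/1275 = 85.36 MPa.
Force on the wall = σA = 85.36 × 600 mm² = 51.22 kN.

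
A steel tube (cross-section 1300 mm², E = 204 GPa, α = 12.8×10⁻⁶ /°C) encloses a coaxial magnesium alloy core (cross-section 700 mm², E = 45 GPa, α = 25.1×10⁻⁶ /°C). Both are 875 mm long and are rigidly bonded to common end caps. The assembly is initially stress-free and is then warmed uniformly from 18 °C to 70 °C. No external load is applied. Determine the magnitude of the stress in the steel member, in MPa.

The magnesium alloy has the larger α, so on heating it would change length more than the steel if both were free. The rigid plates force a common final length, so the magnesium alloy is put into compression and the steel into tension, with equal and opposite forces P (no external load).
Setting the final lengths equal and cancelling L: (α₁ − α₂)ΔT = P/(A₁E₁) + P/(A₂E₂).
|α₁ − α₂|·ΔT = 12.3×10⁻⁶ × 52 = 0.0006396.
1/(A₁E₁) + 1/(A₂E₂) = 1/(1300×204×10³) + 1/(700×45×10³) = 3.552×10⁻⁸ N⁻¹.
P = 0.0006396 / 3.552×10⁻⁸ = 18010 N = 18.01 kN.
σ_{steel} = P/A₁ = 18010/1300 = 13.85 MPa, tensile.

σ ≈ 13.9 MPa (tensile)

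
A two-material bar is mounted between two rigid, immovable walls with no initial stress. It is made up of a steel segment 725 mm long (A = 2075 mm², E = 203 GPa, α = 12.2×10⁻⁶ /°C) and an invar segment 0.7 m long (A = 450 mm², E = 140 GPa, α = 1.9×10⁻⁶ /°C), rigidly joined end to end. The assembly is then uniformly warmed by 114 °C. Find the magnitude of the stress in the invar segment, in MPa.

With the walls removed the bar would change length by δ_free = Σ αᵢΔT Lᵢ = 12.2×10⁻⁶×114×725 + 1.9×10⁻⁶×114×700 = 1.16 mm.
The rigid supports impose zero overall length change; the single axial force P common to all segments must satisfy P Σ Lᵢ/(AᵢEᵢ) = δ_free.
Σ Lᵢ/(AᵢEᵢ) = 725/(2075×203×10³) + 700/(450×140×10³) = 1.283×10⁻⁵ mm/N.
So P = 1.16 / 1.283×10⁻⁵ = 90.39 kN, compressive.
σ_{invar} = P / A = 90390 / 450 = 200.9 MPa.

σ ≈ 201 MPa (compressive)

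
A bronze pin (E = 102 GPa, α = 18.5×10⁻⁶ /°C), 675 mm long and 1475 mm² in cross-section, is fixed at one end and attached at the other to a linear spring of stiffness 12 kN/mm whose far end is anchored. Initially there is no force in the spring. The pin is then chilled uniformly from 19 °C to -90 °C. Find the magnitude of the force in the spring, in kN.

P ≈ 15.5 kN

If the spring were absent the pin would shorten by αΔT L = 18.5×10⁻⁶ × 109 × 675 = 1.361 mm.
With a force P in the spring, the elastic change of the pin is PL/(AE) and that of the spring is P/k; compatibility requires their sum to equal δ_free.
So P = δ_free / [L/(AE) + 1/k] = 1.361 / [ 675/(1475×102×10³) + 1/(12×10³) ].
P = 1.361 / 8.782×10⁻⁵ = 15500 N.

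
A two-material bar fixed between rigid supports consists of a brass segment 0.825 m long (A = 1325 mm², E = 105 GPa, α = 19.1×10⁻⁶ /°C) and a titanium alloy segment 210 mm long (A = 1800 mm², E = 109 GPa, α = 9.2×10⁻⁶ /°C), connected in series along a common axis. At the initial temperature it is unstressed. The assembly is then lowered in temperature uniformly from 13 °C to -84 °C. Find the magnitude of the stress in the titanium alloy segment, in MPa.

σ ≈ 136 MPa (tensile)

With the walls removed the bar would change length by δ_free = Σ αᵢΔT Lᵢ = 19.1×10⁻⁶×97×825 + 9.2×10⁻⁶×97×210 = 1.716 mm.
The rigid supports impose zero overall length change; the single axial force P common to all segments must satisfy P Σ Lᵢ/(AᵢEᵢ) = δ_free.
The series flexibility is Σ Lᵢ/(AᵢEᵢ) = 825/(1325×105×10³) + 210/(1800×109×10³) = 7×10⁻⁶ mm/N.
Hence P = δ_free / Σ(L/AE) = 1.716/7×10⁻⁶ = 245.1 kN (tensile).
σ_{titanium alloy} = P / A = 245100 / 1800 = 136.2 MPa.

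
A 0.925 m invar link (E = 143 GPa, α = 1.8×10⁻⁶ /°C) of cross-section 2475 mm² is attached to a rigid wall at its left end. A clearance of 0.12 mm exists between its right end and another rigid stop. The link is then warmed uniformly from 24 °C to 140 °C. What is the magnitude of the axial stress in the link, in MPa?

σ ≈ 11.3 MPa (compressive)

Unrestrained expansion: δ_free = αΔT L = 1.8×10⁻⁶ × 116 × 925 = 0.1931 mm.
After closing the 0.12 mm clearance, 0.1931 − 0.12 = 0.07314 mm of expansion remains to be suppressed by the wall.
Compatibility: PL/(AE) = 0.07314 mm, so σ = P/A = E × (0.07314/925) = 11.31 MPa.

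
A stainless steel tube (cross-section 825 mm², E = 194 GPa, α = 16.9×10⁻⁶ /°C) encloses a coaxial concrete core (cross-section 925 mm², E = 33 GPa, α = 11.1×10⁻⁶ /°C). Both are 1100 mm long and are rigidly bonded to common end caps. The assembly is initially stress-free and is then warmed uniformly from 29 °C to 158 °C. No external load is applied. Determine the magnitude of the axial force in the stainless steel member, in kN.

The stainless steel has the larger α, so on heating it would change length more than the concrete if both were free. The rigid plates force a common final length, so the stainless steel is put into compression and the concrete into tension, with equal and opposite forces P (no external load).
Compatibility of the two members (thermal + elastic change equal): (α₁ − α₂)ΔT = P·[1/(A₁E₁) + 1/(A₂E₂)].
|α₁ − α₂|·ΔT = 5.8×10⁻⁶ × 129 = 0.0007482.
1/(A₁E₁) + 1/(A₂E₂) = 1/(825×194×10³) + 1/(925×33×10³) = 3.901×10⁻⁸ N⁻¹.
P = 0.0007482 / 3.901×10⁻⁸ = 19180 N = 19.18 kN.

P ≈ 19.2 kN (compressive in the stainless steel)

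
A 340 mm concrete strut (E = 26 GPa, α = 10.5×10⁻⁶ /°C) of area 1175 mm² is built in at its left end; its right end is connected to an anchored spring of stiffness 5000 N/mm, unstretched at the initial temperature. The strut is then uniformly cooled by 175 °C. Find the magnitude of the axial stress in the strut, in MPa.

σ ≈ 2.52 MPa (tensile)

If the spring were absent the strut would shorten by αΔT L = 10.5×10⁻⁶ × 175 × 340 = 0.6248 mm.
Let P be the tensile force in the spring. The strut extends elastically by PL/(AE) and the spring stretches by P/k; together these equal δ_free.
So P = δ_free / [L/(AE) + 1/k] = 0.6248 / [ 340/(1175×26×10³) + 1/(5000) ].
P = 0.6248 / 0.0002111 = 2959 N.
σ = P/A = 2959/1175 = 2.518 MPa.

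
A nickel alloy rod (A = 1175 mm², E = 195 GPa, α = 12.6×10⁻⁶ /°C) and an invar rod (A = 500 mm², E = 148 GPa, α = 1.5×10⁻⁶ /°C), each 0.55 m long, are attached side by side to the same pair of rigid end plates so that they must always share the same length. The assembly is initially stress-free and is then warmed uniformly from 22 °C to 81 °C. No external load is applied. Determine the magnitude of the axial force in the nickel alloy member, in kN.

The nickel alloy has the larger α, so on heating it would change length more than the invar if both were free. The rigid plates force a common final length, so the nickel alloy is put into compression and the invar into tension, with equal and opposite forces P (no external load).
Setting the final lengths equal and cancelling L: (α₁ − α₂)ΔT = P/(A₁E₁) + P/(A₂E₂).
|α₁ − α₂|·ΔT = 11.1×10⁻⁶ × 59 = 0.0006549.
1/(A₁E₁) + 1/(A₂E₂) = 1/(1175×195×10³) + 1/(500×148×10³) = 1.788×10⁻⁸ N⁻¹.
P = 0.0006549 / 1.788×10⁻⁸ = 36630 N = 36.63 kN.

P ≈ 36.6 kN (compressive in the nickel alloy)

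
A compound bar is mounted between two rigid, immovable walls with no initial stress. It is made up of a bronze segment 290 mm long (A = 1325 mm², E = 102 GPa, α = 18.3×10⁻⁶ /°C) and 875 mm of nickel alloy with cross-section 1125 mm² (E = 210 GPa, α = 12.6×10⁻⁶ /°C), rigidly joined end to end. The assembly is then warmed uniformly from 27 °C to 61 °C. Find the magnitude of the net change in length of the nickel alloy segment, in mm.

|ΔL| ≈ 0.0233 mm

With the walls removed the bar would change length by δ_free = Σ αᵢΔT Lᵢ = 18.3×10⁻⁶×34×290 + 12.6×10⁻⁶×34×875 = 0.5553 mm.
Since the ends are fixed, an axial force P builds up, equal in every segment, with P · Σ Lᵢ/(AᵢEᵢ) = δ_free.
Σ Lᵢ/(AᵢEᵢ) = 290/(1325×102×10³) + 875/(1125×210×10³) = 5.849×10⁻⁶ mm/N.
Hence P = δ_free / Σ(L/AE) = 0.5553/5.849×10⁻⁶ = 94.93 kN (compressive).
For the nickel alloy segment, free thermal change = 12.6×10⁻⁶×34×875 = 0.3749 mm and elastic change from P = 94930×875/(1125×210×10³) = 0.3516 mm; these oppose, so the net change is 0.0233 mm (segment lengthens).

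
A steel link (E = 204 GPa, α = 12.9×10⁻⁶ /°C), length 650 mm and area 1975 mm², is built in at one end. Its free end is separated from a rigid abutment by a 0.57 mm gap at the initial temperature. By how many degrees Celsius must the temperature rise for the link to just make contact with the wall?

Contact occurs when the free expansion equals the gap: αΔT L = 0.57 mm.
So ΔT = g/(αL) = 0.57/(12.9×10⁻⁶ × 650) = 67.98 °C.

ΔT ≈ 68 °C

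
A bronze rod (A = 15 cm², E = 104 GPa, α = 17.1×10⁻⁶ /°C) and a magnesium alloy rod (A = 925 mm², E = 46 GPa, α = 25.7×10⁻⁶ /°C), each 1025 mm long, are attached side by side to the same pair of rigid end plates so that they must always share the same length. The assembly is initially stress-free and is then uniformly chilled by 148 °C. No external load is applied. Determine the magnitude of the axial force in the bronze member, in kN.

P ≈ 42.6 kN (compressive in the bronze)

The magnesium alloy has the larger α, so on cooling it would change length more than the bronze if both were free. The rigid plates force a common final length, so the magnesium alloy is put into tension and the bronze into compression, with equal and opposite forces P (no external load).
Compatibility of the two members (thermal + elastic change equal): (α₁ − α₂)ΔT = P·[1/(A₁E₁) + 1/(A₂E₂)].
|α₁ − α₂|·ΔT = 8.6×10⁻⁶ × 148 = 0.001273.
1/(A₁E₁) + 1/(A₂E₂) = 1/(1500×104×10³) + 1/(925×46×10³) = 2.991×10⁻⁸ N⁻¹.
P = 0.001273 / 2.991×10⁻⁸ = 42550 N = 42.55 kN.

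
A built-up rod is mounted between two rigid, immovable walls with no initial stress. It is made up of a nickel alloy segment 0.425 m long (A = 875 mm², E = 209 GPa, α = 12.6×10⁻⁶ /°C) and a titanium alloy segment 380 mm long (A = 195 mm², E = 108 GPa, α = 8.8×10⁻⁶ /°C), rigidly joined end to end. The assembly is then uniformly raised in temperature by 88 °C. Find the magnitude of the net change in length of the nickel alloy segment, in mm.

|ΔL| ≈ 0.384 mm

Free thermal expansion of the whole bar: Σ αᵢΔT Lᵢ = 12.6×10⁻⁶×88×425 + 8.8×10⁻⁶×88×380 = 0.7655 mm.
Since the ends are fixed, an axial force P builds up, equal in every segment, with P · Σ Lᵢ/(AᵢEᵢ) = δ_free.
Σ Lᵢ/(AᵢEᵢ) = 425/(875×209×10³) + 380/(195×108×10³) = 2.037×10⁻⁵ mm/N.
Hence P = δ_free / Σ(L/AE) = 0.7655/2.037×10⁻⁵ = 37.58 kN (compressive).
For the nickel alloy segment, free thermal change = 12.6×10⁻⁶×88×425 = 0.4712 mm and elastic change from P = 37580×425/(875×209×10³) = 0.08735 mm; these oppose, so the net change is 0.384 mm (segment lengthens).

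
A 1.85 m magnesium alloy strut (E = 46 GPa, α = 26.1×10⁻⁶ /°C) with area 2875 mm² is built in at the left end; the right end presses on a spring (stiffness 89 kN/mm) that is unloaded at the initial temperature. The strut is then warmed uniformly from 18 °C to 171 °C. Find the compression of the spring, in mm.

If the spring were absent the strut would lengthen by αΔT L = 26.1×10⁻⁶ × 153 × 1850 = 7.388 mm.
Let P be the compressive force at the spring. The strut shortens elastically by PL/(AE) and the spring compresses by P/k; together these equal δ_free.
So P = δ_free / [L/(AE) + 1/k] = 7.388 / [ 1850/(2875×46×10³) + 1/(89×10³) ].
P = 7.388 / 2.522×10⁻⁵ = 292900 N.
Spring compression = P/k = 292900/(89×10³) = 3.291 mm.

δ ≈ 3.29 mm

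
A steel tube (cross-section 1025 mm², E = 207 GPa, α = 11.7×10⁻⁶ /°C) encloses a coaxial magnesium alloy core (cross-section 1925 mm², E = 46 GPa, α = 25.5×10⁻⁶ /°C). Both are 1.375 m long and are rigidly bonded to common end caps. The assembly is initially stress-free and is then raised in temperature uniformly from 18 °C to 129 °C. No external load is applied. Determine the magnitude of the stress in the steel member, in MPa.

σ ≈ 93.4 MPa (tensile)

Both members must finish at the same length. With the larger α, the magnesium alloy tends to over-expand; the plates restrain it, putting the magnesium alloy in compression and the steel in tension. With no external load the two internal forces are equal and opposite, magnitude P.
Compatibility of the two members (thermal + elastic change equal): (α₁ − α₂)ΔT = P·[1/(A₁E₁) + 1/(A₂E₂)].
|α₁ − α₂|·ΔT = 13.8×10⁻⁶ × 111 = 0.001532.
1/(A₁E₁) + 1/(A₂E₂) = 1/(1025×207×10³) + 1/(1925×46×10³) = 1.601×10⁻⁸ N⁻¹.
So P = 0.001532 / 1.601×10⁻⁸ = 95.7 kN.
σ_{steel} = P/A₁ = 95700/1025 = 93.37 MPa, tensile.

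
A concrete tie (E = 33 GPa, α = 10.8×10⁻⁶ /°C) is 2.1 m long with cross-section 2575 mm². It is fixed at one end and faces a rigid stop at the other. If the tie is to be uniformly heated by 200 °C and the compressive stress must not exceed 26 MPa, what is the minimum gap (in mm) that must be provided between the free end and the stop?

With no wall the tie would lengthen by αΔT L = 10.8×10⁻⁶ × 200 × 2100 = 4.536 mm.
A stress of 26 MPa corresponds to the wall pushing the tie back by σL/E = 26×2100/(33×10³) = 1.655 mm.
The gap must absorb the remainder: g_min = 4.536 − 1.655 = 2.881 mm.

g ≈ 2.88 mm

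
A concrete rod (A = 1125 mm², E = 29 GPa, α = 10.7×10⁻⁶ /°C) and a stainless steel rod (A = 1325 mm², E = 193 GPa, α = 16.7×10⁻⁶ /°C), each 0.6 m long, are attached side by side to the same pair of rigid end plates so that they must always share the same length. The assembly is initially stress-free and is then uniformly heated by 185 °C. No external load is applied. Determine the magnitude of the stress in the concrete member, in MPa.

The stainless steel has the larger α, so on heating it would change length more than the concrete if both were free. The rigid plates force a common final length, so the stainless steel is put into compression and the concrete into tension, with equal and opposite forces P (no external load).
Equating the net (thermal + elastic) strains gives |α₁ − α₂|·ΔT = P·[1/(A₁E₁) + 1/(A₂E₂)].
|α₁ − α₂|·ΔT = 6×10⁻⁶ × 185 = 0.00111.
1/(A₁E₁) + 1/(A₂E₂) = 1/(1125×29×10³) + 1/(1325×193×10³) = 3.456×10⁻⁸ N⁻¹.
So P = 0.00111 / 3.456×10⁻⁸ = 32.12 kN.
σ_{concrete} = P/A₁ = 32120/1125 = 28.55 MPa, tensile.

σ ≈ 28.5 MPa (tensile)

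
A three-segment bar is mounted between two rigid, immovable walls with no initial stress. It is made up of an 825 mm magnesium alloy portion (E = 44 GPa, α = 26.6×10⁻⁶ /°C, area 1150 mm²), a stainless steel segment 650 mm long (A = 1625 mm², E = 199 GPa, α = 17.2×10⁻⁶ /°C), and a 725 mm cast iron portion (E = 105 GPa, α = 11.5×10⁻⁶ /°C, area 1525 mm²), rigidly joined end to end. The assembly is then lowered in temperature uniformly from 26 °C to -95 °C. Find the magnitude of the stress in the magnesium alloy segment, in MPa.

If the supports were absent, the total length change would be Σ αᵢΔT Lᵢ = 26.6×10⁻⁶×121×825 + 17.2×10⁻⁶×121×650 + 11.5×10⁻⁶×121×725 = 5.017 mm.
The rigid supports impose zero overall length change; the single axial force P common to all segments must satisfy P Σ Lᵢ/(AᵢEᵢ) = δ_free.
Σ Lᵢ/(AᵢEᵢ) = 825/(1150×44×10³) + 650/(1625×199×10³) + 725/(1525×105×10³) = 2.284×10⁻⁵ mm/N.
Hence P = δ_free / Σ(L/AE) = 5.017/2.284×10⁻⁵ = 219.6 kN (tensile).
σ_{magnesium alloy} = P / A = 219600 / 1150 = 191 MPa.

σ ≈ 191 MPa (tensile)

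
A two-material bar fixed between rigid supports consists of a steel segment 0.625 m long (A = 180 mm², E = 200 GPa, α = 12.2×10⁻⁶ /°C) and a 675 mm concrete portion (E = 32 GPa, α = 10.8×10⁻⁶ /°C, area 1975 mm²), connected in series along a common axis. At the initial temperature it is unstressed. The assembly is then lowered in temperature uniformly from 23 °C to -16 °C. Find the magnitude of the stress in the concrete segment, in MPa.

Free thermal contraction of the whole bar: Σ αᵢΔT Lᵢ = 12.2×10⁻⁶×39×625 + 10.8×10⁻⁶×39×675 = 0.5817 mm.
The walls prevent any net length change, so an axial force P (same in every segment) develops. Compatibility: P · Σ Lᵢ/(AᵢEᵢ) = δ_free.
Σ Lᵢ/(AᵢEᵢ) = 625/(180×200×10³) + 675/(1975×32×10³) = 2.804×10⁻⁵ mm/N.
Hence P = δ_free / Σ(L/AE) = 0.5817/2.804×10⁻⁵ = 20.74 kN (tensile).
σ_{concrete} = P / A = 20740 / 1975 = 10.5 MPa.

σ ≈ 10.5 MPa (tensile)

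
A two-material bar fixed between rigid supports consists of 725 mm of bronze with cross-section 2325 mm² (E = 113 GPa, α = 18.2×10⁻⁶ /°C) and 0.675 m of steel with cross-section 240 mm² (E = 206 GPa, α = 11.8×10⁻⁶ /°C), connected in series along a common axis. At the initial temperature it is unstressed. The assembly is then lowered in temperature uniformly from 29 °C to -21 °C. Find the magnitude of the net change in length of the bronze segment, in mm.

With the walls removed the bar would change length by δ_free = Σ αᵢΔT Lᵢ = 18.2×10⁻⁶×50×725 + 11.8×10⁻⁶×50×675 = 1.058 mm.
The walls prevent any net length change, so an axial force P (same in every segment) develops. Compatibility: P · Σ Lᵢ/(AᵢEᵢ) = δ_free.
The series flexibility is Σ Lᵢ/(AᵢEᵢ) = 725/(2325×113×10³) + 675/(240×206×10³) = 1.641×10⁻⁵ mm/N.
Hence P = δ_free / Σ(L/AE) = 1.058/1.641×10⁻⁵ = 64.46 kN (tensile).
For the bronze segment, free thermal change = 18.2×10⁻⁶×50×725 = 0.6597 mm and elastic change from P = 64460×725/(2325×113×10³) = 0.1779 mm; these oppose, so the net change is 0.482 mm (segment shortens).

|ΔL| ≈ 0.482 mm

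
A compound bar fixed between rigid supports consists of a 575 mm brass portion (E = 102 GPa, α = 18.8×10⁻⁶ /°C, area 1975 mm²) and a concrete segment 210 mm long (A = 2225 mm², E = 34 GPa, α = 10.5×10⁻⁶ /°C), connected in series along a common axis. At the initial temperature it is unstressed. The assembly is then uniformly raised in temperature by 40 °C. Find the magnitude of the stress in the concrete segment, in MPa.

σ ≈ 41.6 MPa (compressive)

If the supports were absent, the total length change would be Σ αᵢΔT Lᵢ = 18.8×10⁻⁶×40×575 + 10.5×10⁻⁶×40×210 = 0.5206 mm.
Since the ends are fixed, an axial force P builds up, equal in every segment, with P · Σ Lᵢ/(AᵢEᵢ) = δ_free.
Σ Lᵢ/(AᵢEᵢ) = 575/(1975×102×10³) + 210/(2225×34×10³) = 5.63×10⁻⁶ mm/N.
Hence P = δ_free / Σ(L/AE) = 0.5206/5.63×10⁻⁶ = 92.46 kN (compressive).
σ_{concrete} = P / A = 92460 / 2225 = 41.56 MPa.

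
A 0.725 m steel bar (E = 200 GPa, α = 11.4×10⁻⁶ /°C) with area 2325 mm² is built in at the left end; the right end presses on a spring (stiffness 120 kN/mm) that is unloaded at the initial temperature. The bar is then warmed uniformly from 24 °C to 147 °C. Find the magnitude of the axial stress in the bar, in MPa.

The unrestrained thermal change is αΔT L = 11.4×10⁻⁶ × 123 × 725 = 1.017 mm.
With a force P in the spring, the elastic change of the bar is PL/(AE) and that of the spring is P/k; compatibility requires their sum to equal δ_free.
P [ L/(AE) + 1/k ] = δ_free → P [ 725/(2325×200×10³) + 1/(120×10³) ] = 1.017.
P = 1.017 / 9.892×10⁻⁶ = 102800 N.
σ = P/A = 102800/2325 = 44.2 MPa.

σ ≈ 44.2 MPa (compressive)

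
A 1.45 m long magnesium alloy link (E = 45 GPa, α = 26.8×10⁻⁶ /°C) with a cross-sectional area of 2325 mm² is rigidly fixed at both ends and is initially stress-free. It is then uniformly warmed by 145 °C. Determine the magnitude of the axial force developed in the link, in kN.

Full restraint means ε = 0, so the stress is σ = EαΔT = 45×10³ × 26.8×10⁻⁶ × 145 = 174.9 MPa.
Then P = σA = 174.9 × 2325 mm² = 406.6 kN, compressive.

P ≈ 407 kN (compressive)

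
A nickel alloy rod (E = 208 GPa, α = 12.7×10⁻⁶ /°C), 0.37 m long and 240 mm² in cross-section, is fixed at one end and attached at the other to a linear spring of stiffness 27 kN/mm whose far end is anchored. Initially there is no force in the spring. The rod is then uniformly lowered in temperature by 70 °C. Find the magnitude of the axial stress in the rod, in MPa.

σ ≈ 30.8 MPa (tensile)

The unrestrained thermal change is αΔT L = 12.7×10⁻⁶ × 70 × 370 = 0.3289 mm.
With a force P in the spring, the elastic change of the rod is PL/(AE) and that of the spring is P/k; compatibility requires their sum to equal δ_free.
P [ L/(AE) + 1/k ] = δ_free → P [ 370/(240×208×10³) + 1/(27×10³) ] = 0.3289.
P = 0.3289 / 4.445×10⁻⁵ = 7400 N.
σ = P/A = 7400/240 = 30.83 MPa.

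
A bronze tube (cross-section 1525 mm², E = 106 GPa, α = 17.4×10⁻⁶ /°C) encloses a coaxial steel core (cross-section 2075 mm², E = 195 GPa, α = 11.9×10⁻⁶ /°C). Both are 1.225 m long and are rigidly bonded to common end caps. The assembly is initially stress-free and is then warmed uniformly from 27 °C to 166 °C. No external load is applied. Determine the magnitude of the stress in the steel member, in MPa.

σ ≈ 42.6 MPa (tensile)

Both members must finish at the same length. With the larger α, the bronze tends to over-expand; the plates restrain it, putting the bronze in compression and the steel in tension. With no external load the two internal forces are equal and opposite, magnitude P.
Setting the final lengths equal and cancelling L: (α₁ − α₂)ΔT = P/(A₁E₁) + P/(A₂E₂).
|α₁ − α₂|·ΔT = 5.5×10⁻⁶ × 139 = 0.0007645.
1/(A₁E₁) + 1/(A₂E₂) = 1/(1525×106×10³) + 1/(2075×195×10³) = 8.658×10⁻⁹ N⁻¹.
So P = 0.0007645 / 8.658×10⁻⁹ = 88.3 kN.
σ_{steel} = P/A₂ = 88300/2075 = 42.56 MPa, tensile.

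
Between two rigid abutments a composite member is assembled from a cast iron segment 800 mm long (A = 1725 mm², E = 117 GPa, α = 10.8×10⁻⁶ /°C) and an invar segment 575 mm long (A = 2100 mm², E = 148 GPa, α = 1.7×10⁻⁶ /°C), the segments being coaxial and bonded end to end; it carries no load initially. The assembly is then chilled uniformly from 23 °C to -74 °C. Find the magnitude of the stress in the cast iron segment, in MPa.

Free thermal contraction of the whole bar: Σ αᵢΔT Lᵢ = 10.8×10⁻⁶×97×800 + 1.7×10⁻⁶×97×575 = 0.9329 mm.
Since the ends are fixed, an axial force P builds up, equal in every segment, with P · Σ Lᵢ/(AᵢEᵢ) = δ_free.
Σ Lᵢ/(AᵢEᵢ) = 800/(1725×117×10³) + 575/(2100×148×10³) = 5.814×10⁻⁶ mm/N.
P = 0.9329 / 5.814×10⁻⁶ = 160500 N = 160.5 kN, tensile.
σ_{cast iron} = P / A = 160500 / 1725 = 93.02 MPa.

σ ≈ 93 MPa (tensile)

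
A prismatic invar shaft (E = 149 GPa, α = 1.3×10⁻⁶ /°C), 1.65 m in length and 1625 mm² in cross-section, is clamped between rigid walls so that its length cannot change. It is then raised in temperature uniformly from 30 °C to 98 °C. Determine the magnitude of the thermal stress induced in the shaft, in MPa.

The supports are rigid, so the total axial strain is zero. The restrained thermal strain is ε = αΔT = 1.3×10⁻⁶ × 68 = 88.4×10⁻⁶.
The stress required to suppress this strain is σ = Eε = 149×10³ × 88.4×10⁻⁶ = 13.17 MPa, compressive since the shaft is trying to expand.

σ ≈ 13.2 MPa (compressive)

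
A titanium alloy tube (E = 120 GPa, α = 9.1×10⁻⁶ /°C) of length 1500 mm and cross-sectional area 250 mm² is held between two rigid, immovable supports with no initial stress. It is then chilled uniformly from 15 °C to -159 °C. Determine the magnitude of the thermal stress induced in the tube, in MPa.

σ ≈ 190 MPa (tensile)

With length fixed, the mechanical strain must cancel the thermal strain αΔT = 9.1×10⁻⁶ × 174 = 1583.4×10⁻⁶.
Hence σ = E·αΔT = 120×10³ × 1583.4×10⁻⁶ = 190 MPa, tensile.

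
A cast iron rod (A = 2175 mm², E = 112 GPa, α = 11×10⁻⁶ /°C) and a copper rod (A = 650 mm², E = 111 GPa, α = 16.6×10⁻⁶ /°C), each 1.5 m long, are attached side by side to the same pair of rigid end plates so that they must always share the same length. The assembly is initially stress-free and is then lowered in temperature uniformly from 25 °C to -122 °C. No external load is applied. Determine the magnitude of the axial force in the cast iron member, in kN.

The copper has the larger α, so on cooling it would change length more than the cast iron if both were free. The rigid plates force a common final length, so the copper is put into tension and the cast iron into compression, with equal and opposite forces P (no external load).
Setting the final lengths equal and cancelling L: (α₁ − α₂)ΔT = P/(A₁E₁) + P/(A₂E₂).
|α₁ − α₂|·ΔT = 5.6×10⁻⁶ × 147 = 0.0008232.
1/(A₁E₁) + 1/(A₂E₂) = 1/(2175×112×10³) + 1/(650×111×10³) = 1.797×10⁻⁸ N⁻¹.
P = 0.0008232 / 1.797×10⁻⁸ = 45820 N = 45.82 kN.

P ≈ 45.8 kN (compressive in the cast iron)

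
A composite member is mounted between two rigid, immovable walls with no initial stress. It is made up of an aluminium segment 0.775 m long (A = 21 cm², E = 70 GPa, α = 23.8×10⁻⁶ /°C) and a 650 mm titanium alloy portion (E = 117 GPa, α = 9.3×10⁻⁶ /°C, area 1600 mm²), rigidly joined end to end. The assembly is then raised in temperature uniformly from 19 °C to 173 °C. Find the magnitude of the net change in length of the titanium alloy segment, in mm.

|ΔL| ≈ 0.567 mm

With the walls removed the bar would change length by δ_free = Σ αᵢΔT Lᵢ = 23.8×10⁻⁶×154×775 + 9.3×10⁻⁶×154×650 = 3.771 mm.
The walls prevent any net length change, so an axial force P (same in every segment) develops. Compatibility: P · Σ Lᵢ/(AᵢEᵢ) = δ_free.
The series flexibility is Σ Lᵢ/(AᵢEᵢ) = 775/(2100×70×10³) + 650/(1600×117×10³) = 8.744×10⁻⁶ mm/N.
Hence P = δ_free / Σ(L/AE) = 3.771/8.744×10⁻⁶ = 431.3 kN (compressive).
For the titanium alloy segment, free thermal change = 9.3×10⁻⁶×154×650 = 0.9309 mm and elastic change from P = 431300×650/(1600×117×10³) = 1.498 mm; these oppose, so the net change is 0.567 mm (segment shortens).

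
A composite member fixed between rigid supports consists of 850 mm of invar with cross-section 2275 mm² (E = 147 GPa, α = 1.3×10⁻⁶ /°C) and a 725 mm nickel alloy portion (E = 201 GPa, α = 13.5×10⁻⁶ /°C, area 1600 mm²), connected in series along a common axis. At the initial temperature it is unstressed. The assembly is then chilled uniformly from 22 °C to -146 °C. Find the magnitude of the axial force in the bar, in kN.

If the supports were absent, the total length change would be Σ αᵢΔT Lᵢ = 1.3×10⁻⁶×168×850 + 13.5×10⁻⁶×168×725 = 1.83 mm.
The walls prevent any net length change, so an axial force P (same in every segment) develops. Compatibility: P · Σ Lᵢ/(AᵢEᵢ) = δ_free.
The series flexibility is Σ Lᵢ/(AᵢEᵢ) = 850/(2275×147×10³) + 725/(1600×201×10³) = 4.796×10⁻⁶ mm/N.
P = 1.83 / 4.796×10⁻⁶ = 381600 N = 381.6 kN, tensile.

P ≈ 382 kN (tensile)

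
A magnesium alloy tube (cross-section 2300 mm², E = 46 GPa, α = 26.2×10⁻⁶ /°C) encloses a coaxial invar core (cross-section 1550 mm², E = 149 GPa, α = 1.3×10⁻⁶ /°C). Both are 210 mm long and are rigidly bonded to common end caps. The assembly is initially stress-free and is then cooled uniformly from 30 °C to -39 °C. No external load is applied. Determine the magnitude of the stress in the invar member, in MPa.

The magnesium alloy has the larger α, so on cooling it would change length more than the invar if both were free. The rigid plates force a common final length, so the magnesium alloy is put into tension and the invar into compression, with equal and opposite forces P (no external load).
Compatibility of the two members (thermal + elastic change equal): (α₁ − α₂)ΔT = P·[1/(A₁E₁) + 1/(A₂E₂)].
|α₁ − α₂|·ΔT = 24.9×10⁻⁶ × 69 = 0.001718.
1/(A₁E₁) + 1/(A₂E₂) = 1/(2300×46×10³) + 1/(1550×149×10³) = 1.378×10⁻⁸ N⁻¹.
P = 0.001718 / 1.378×10⁻⁸ = 124700 N = 124.7 kN.
σ_{invar} = P/A₂ = 124700/1550 = 80.43 MPa, compressive.

σ ≈ 80.4 MPa (compressive)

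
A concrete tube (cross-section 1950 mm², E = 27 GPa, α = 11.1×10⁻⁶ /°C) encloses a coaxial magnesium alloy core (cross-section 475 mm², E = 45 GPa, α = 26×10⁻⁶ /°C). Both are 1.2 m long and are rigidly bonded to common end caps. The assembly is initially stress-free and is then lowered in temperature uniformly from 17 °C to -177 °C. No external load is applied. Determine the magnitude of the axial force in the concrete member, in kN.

The magnesium alloy has the larger α, so on cooling it would change length more than the concrete if both were free. The rigid plates force a common final length, so the magnesium alloy is put into tension and the concrete into compression, with equal and opposite forces P (no external load).
Compatibility of the two members (thermal + elastic change equal): (α₁ − α₂)ΔT = P·[1/(A₁E₁) + 1/(A₂E₂)].
|α₁ − α₂|·ΔT = 14.9×10⁻⁶ × 194 = 0.002891.
1/(A₁E₁) + 1/(A₂E₂) = 1/(1950×27×10³) + 1/(475×45×10³) = 6.578×10⁻⁸ N⁻¹.
P = 0.002891 / 6.578×10⁻⁸ = 43950 N = 43.95 kN.

P ≈ 43.9 kN (compressive in the concrete)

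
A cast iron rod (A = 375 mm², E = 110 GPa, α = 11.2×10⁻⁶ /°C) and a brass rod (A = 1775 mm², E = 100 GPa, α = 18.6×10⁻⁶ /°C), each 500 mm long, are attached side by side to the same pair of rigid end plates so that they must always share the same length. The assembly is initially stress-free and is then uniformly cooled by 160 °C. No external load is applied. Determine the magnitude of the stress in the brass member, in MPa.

σ ≈ 22.3 MPa (tensile)

Both members must finish at the same length. With the larger α, the brass tends to over-contract; the plates restrain it, putting the brass in tension and the cast iron in compression. With no external load the two internal forces are equal and opposite, magnitude P.
Compatibility of the two members (thermal + elastic change equal): (α₁ − α₂)ΔT = P·[1/(A₁E₁) + 1/(A₂E₂)].
|α₁ − α₂|·ΔT = 7.4×10⁻⁶ × 160 = 0.001184.
1/(A₁E₁) + 1/(A₂E₂) = 1/(375×110×10³) + 1/(1775×100×10³) = 2.988×10⁻⁸ N⁻¹.
P = 0.001184 / 2.988×10⁻⁸ = 39630 N = 39.63 kN.
σ_{brass} = P/A₂ = 39630/1775 = 22.33 MPa, tensile.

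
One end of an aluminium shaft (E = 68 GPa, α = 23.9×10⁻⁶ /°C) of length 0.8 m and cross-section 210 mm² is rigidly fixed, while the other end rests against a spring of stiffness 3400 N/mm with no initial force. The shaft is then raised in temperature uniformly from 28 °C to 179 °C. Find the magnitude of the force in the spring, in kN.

P ≈ 8.25 kN

The unrestrained thermal change is αΔT L = 23.9×10⁻⁶ × 151 × 800 = 2.887 mm.
With a force P in the spring, the elastic change of the shaft is PL/(AE) and that of the spring is P/k; compatibility requires their sum to equal δ_free.
So P = δ_free / [L/(AE) + 1/k] = 2.887 / [ 800/(210×68×10³) + 1/(3400) ].
P = 2.887 / 0.0003501 = 8246 N.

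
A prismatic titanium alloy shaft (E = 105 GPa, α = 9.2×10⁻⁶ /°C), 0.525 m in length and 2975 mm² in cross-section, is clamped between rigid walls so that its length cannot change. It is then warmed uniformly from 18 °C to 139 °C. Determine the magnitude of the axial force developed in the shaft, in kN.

Full restraint means ε = 0, so the stress is σ = EαΔT = 105×10³ × 9.2×10⁻⁶ × 121 = 116.9 MPa.
Then P = σA = 116.9 × 2975 mm² = 347.7 kN, compressive.

P ≈ 348 kN (compressive)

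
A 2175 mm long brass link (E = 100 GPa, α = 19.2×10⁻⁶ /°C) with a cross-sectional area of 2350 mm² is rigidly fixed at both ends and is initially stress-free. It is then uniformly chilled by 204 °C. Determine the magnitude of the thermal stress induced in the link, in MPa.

σ ≈ 392 MPa (tensile)

With length fixed, the mechanical strain must cancel the thermal strain αΔT = 19.2×10⁻⁶ × 204 = 3916.8×10⁻⁶.
The stress required to suppress this strain is σ = Eε = 100×10³ × 3916.8×10⁻⁶ = 391.7 MPa, tensile since the link is trying to contract.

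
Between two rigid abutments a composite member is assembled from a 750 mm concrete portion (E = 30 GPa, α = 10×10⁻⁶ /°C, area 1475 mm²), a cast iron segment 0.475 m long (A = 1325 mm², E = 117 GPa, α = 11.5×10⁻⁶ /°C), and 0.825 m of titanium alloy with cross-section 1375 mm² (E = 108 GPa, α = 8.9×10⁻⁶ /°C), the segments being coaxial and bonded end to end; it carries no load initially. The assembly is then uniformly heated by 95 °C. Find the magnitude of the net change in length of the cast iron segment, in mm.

|ΔL| ≈ 0.288 mm

With the walls removed the bar would change length by δ_free = Σ αᵢΔT Lᵢ = 10×10⁻⁶×95×750 + 11.5×10⁻⁶×95×475 + 8.9×10⁻⁶×95×825 = 1.929 mm.
The walls prevent any net length change, so an axial force P (same in every segment) develops. Compatibility: P · Σ Lᵢ/(AᵢEᵢ) = δ_free.
Σ Lᵢ/(AᵢEᵢ) = 750/(1475×30×10³) + 475/(1325×117×10³) + 825/(1375×108×10³) = 2.557×10⁻⁵ mm/N.
Hence P = δ_free / Σ(L/AE) = 1.929/2.557×10⁻⁵ = 75.44 kN (compressive).
For the cast iron segment, free thermal change = 11.5×10⁻⁶×95×475 = 0.5189 mm and elastic change from P = 75440×475/(1325×117×10³) = 0.2312 mm; these oppose, so the net change is 0.288 mm (segment lengthens).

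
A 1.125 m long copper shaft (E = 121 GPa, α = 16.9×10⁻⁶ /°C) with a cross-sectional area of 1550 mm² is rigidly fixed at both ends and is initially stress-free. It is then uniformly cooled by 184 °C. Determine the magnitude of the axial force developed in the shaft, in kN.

P ≈ 583 kN (tensile)

The ends cannot move, so σ = EαΔT = 121×10³ × 16.9×10⁻⁶ × 184 = 376.3 MPa.
P = AEαΔT = 1550 × 121×10³ × 16.9×10⁻⁶ × 184 = 583.2 kN (tensile).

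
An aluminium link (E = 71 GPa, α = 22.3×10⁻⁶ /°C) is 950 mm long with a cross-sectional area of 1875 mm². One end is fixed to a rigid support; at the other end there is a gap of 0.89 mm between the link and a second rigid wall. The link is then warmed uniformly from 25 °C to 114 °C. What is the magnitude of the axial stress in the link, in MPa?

If the wall were absent the link would grow by αΔT L = 22.3×10⁻⁶ × 89 × 950 = 1.885 mm.
After closing the 0.89 mm clearance, 1.885 − 0.89 = 0.9955 mm of expansion remains to be suppressed by the wall.
That suppressed elongation corresponds to σ = E·Δ/L = 71×10³ × 0.9955/950 = 74.4 MPa.

σ ≈ 74.4 MPa (compressive)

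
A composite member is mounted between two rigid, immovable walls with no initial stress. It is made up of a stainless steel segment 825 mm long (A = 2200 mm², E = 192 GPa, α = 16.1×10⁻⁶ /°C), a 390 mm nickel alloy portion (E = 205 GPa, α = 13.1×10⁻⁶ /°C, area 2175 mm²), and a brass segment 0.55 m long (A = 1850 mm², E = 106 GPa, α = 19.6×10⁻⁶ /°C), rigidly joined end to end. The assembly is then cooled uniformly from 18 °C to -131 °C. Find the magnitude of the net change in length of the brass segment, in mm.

|ΔL| ≈ 0.558 mm

With the walls removed the bar would change length by δ_free = Σ αᵢΔT Lᵢ = 16.1×10⁻⁶×149×825 + 13.1×10⁻⁶×149×390 + 19.6×10⁻⁶×149×550 = 4.347 mm.
Since the ends are fixed, an axial force P builds up, equal in every segment, with P · Σ Lᵢ/(AᵢEᵢ) = δ_free.
The series flexibility is Σ Lᵢ/(AᵢEᵢ) = 825/(2200×192×10³) + 390/(2175×205×10³) + 550/(1850×106×10³) = 5.633×10⁻⁶ mm/N.
P = 4.347 / 5.633×10⁻⁶ = 771700 N = 771.7 kN, tensile.
For the brass segment, free thermal change = 19.6×10⁻⁶×149×550 = 1.606 mm and elastic change from P = 771700×550/(1850×106×10³) = 2.164 mm; these oppose, so the net change is 0.558 mm (segment lengthens).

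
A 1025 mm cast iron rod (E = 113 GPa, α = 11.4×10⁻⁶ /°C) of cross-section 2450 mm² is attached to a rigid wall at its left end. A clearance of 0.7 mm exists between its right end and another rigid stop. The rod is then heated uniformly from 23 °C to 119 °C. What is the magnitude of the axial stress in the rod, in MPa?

σ ≈ 46.5 MPa (compressive)

If the wall were absent the rod would grow by αΔT L = 11.4×10⁻⁶ × 96 × 1025 = 1.122 mm.
This exceeds the 0.7 mm gap, so the wall pushes back. The portion of expansion that must be recovered elastically is δ_free − gap = 1.122 − 0.7 = 0.4218 mm.
Compatibility: PL/(AE) = 0.4218 mm, so σ = P/A = E × (0.4218/1025) = 46.5 MPa.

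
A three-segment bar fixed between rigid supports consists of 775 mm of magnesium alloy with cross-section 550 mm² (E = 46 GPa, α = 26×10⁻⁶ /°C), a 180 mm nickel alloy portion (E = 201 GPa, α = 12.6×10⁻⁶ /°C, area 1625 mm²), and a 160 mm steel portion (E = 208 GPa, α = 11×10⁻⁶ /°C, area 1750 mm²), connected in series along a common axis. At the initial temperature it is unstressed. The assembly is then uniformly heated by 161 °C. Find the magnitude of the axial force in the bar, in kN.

Free thermal expansion of the whole bar: Σ αᵢΔT Lᵢ = 26×10⁻⁶×161×775 + 12.6×10⁻⁶×161×180 + 11×10⁻⁶×161×160 = 3.893 mm.
The rigid supports impose zero overall length change; the single axial force P common to all segments must satisfy P Σ Lᵢ/(AᵢEᵢ) = δ_free.
Σ Lᵢ/(AᵢEᵢ) = 775/(550×46×10³) + 180/(1625×201×10³) + 160/(1750×208×10³) = 3.162×10⁻⁵ mm/N.
P = 3.893 / 3.162×10⁻⁵ = 123100 N = 123.1 kN, compressive.

P ≈ 123 kN (compressive)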